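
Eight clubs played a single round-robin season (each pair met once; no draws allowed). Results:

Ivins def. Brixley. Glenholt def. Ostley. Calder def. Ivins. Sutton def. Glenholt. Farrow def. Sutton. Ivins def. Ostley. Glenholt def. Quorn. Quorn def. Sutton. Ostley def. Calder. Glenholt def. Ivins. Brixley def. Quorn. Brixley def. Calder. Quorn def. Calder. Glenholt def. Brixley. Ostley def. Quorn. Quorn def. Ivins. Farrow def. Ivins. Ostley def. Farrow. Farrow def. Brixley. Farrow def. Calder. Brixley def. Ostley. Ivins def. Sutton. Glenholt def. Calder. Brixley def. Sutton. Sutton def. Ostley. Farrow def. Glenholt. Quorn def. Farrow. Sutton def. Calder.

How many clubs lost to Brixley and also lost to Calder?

Brixley beat: Quorn, Calder, Ostley, Sutton.
Calder beat: Ivins.
No one was beaten by both.

0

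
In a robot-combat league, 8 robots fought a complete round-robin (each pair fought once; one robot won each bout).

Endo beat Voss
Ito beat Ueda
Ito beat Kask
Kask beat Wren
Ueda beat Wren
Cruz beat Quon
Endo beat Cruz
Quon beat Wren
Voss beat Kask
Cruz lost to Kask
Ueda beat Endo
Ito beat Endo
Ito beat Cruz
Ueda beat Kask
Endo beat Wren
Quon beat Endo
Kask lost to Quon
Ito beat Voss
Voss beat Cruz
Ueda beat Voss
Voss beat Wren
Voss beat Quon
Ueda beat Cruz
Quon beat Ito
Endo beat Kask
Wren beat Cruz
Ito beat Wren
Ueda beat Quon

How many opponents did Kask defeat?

2

Kask's results: beat Wren, Cruz; lost to Endo, Voss, Quon, Ueda, Ito.
That is 2 wins.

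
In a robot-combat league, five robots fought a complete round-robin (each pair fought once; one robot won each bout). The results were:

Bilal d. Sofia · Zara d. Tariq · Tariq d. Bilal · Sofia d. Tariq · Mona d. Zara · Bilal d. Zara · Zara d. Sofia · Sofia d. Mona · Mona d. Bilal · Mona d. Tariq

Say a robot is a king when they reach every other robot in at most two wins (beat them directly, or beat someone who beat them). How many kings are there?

4

Sofia reaches everyone (king).
Bilal reaches everyone (king).
Zara reaches everyone (king).
Mona reaches everyone (king).
Tariq cannot reach Mona in two steps.
Kings: Sofia, Bilal, Zara, Mona — 4.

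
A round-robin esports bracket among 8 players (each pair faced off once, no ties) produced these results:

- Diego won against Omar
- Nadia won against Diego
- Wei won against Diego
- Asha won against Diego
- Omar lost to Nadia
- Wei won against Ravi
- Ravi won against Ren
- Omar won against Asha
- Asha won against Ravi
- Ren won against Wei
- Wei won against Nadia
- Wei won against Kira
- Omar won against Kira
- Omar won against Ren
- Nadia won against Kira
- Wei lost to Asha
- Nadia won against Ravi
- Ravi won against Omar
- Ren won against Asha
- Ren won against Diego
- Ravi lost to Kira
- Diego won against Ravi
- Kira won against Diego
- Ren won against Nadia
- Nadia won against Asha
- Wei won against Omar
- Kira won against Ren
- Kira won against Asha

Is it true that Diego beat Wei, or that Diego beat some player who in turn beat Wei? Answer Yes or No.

No

Diego did not beat Wei directly.
Diego beat Omar, Ravi, but each of them lost to Wei. No two-step path.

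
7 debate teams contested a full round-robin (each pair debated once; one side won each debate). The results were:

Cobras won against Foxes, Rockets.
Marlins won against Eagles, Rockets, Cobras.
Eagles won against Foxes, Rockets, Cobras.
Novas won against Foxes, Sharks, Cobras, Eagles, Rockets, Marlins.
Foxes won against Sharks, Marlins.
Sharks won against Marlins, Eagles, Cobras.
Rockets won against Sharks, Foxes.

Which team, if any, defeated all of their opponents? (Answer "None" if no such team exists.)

Novas has 6 wins out of 6 opponents — a perfect record.

Novas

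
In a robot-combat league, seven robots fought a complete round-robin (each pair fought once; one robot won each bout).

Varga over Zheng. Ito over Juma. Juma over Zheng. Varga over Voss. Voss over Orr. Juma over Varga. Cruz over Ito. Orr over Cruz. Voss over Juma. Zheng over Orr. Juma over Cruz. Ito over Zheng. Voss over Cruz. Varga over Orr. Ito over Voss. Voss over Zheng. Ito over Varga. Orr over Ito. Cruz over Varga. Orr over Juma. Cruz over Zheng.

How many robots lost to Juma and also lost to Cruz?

2

Juma beat: Varga, Cruz, Zheng.
Cruz beat: Varga, Ito, Zheng.
Both beat: Varga, Zheng — 2.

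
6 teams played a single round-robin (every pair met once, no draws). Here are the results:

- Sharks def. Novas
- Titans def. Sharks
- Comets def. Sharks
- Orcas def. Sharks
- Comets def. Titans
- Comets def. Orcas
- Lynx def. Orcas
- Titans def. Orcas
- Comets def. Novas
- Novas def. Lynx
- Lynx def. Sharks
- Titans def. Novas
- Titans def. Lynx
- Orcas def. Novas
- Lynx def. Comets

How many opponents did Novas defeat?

Novas' results: beat Lynx; lost to Comets, Sharks, Titans, Orcas.
That is 1 win.

1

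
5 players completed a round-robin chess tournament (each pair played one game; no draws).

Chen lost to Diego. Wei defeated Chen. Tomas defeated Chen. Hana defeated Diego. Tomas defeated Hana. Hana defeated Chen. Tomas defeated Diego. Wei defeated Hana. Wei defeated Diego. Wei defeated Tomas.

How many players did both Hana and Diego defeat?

1

Hana beat: Diego, Chen.
Diego beat: Chen.
Both beat: Chen — 1.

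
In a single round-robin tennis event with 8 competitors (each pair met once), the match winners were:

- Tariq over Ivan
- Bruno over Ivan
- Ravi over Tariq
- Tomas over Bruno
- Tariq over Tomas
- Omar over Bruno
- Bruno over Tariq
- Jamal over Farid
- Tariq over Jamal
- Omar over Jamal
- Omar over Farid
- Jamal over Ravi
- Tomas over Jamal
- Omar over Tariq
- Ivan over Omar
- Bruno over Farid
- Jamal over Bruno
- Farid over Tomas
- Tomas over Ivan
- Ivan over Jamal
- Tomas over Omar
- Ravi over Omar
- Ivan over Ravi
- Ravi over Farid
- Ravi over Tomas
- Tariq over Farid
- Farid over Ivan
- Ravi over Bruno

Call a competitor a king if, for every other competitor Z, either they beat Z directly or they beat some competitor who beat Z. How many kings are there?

Tomas reaches everyone (king).
Ivan reaches everyone (king).
Tariq reaches everyone (king).
Farid cannot reach Tariq in two steps.
Ravi reaches everyone (king).
Jamal reaches everyone (king).
Bruno reaches everyone (king).
Omar reaches everyone (king).
Kings: Tomas, Ivan, Tariq, Ravi, Jamal, Bruno, Omar — 7.

7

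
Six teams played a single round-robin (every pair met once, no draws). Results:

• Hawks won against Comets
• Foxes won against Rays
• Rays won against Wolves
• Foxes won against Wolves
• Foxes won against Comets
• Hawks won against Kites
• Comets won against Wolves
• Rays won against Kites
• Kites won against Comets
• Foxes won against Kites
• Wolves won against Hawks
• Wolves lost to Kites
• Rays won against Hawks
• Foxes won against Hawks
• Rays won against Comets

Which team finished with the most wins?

Foxes

Win totals: Comets 1, Hawks 2, Wolves 1, Rays 4, Kites 2, Foxes 5.
Foxes leads with 5 wins (next highest: 4).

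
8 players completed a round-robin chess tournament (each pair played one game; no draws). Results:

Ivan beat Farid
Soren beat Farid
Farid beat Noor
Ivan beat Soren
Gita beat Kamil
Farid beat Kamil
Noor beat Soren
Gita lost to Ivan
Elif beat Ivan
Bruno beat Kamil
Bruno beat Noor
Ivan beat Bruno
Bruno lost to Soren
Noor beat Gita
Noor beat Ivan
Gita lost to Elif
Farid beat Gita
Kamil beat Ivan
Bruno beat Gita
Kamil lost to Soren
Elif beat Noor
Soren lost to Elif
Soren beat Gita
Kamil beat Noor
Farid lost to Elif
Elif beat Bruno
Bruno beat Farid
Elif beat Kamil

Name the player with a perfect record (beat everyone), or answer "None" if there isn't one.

Elif has 7 wins out of 7 opponents — a perfect record.

Elif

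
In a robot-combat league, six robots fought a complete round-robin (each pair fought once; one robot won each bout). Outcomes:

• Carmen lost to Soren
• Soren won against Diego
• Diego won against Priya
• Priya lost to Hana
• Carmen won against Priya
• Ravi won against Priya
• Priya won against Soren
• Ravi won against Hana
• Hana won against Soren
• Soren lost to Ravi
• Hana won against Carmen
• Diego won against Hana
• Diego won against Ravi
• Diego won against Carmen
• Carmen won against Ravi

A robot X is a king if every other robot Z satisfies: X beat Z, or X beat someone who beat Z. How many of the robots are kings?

4

Hana reaches everyone (king).
Ravi reaches everyone (king).
Diego reaches everyone (king).
Priya cannot reach Hana, Ravi in two steps.
Carmen cannot reach Diego in two steps.
Soren reaches everyone (king).
Kings: Hana, Ravi, Diego, Soren — 4.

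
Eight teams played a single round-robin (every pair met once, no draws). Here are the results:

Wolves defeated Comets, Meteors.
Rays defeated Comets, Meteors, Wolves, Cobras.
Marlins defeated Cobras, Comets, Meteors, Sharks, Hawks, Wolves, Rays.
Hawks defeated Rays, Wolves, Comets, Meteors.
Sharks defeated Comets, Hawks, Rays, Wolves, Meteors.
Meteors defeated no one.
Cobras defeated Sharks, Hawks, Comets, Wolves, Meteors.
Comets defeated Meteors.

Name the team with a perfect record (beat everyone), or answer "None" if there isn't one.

Marlins has 7 wins out of 7 opponents — a perfect record.

Marlins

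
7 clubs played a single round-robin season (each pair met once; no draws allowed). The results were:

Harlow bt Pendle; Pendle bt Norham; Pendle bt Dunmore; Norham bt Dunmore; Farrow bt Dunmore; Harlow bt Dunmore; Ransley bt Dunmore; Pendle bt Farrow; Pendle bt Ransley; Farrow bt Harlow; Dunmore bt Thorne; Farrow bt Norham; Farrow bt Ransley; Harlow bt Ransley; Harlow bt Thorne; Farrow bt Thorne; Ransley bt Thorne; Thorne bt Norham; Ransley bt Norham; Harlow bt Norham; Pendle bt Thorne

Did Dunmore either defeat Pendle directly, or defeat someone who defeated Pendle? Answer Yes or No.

Dunmore did not beat Pendle directly.
Dunmore beat Thorne, but each of them lost to Pendle. No two-step path.

No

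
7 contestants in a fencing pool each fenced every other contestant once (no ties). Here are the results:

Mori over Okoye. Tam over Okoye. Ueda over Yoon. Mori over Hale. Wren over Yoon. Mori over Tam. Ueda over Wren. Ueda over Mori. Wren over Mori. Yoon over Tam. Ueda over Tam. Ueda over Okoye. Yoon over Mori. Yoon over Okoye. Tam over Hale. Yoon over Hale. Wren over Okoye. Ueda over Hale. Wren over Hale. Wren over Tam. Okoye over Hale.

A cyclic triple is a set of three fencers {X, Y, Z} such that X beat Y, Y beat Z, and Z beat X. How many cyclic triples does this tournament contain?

0

Win totals: Yoon 4, Tam 2, Mori 3, Wren 5, Okoye 1, Ueda 6, Hale 0.
A fencer with w wins dominates both others in C(w,2) triples; summing gives 6 + 1 + 3 + 10 + 0 + 15 + 0 = 35 transitive triples.
Total triples C(7,3) = 35, so cyclic triples = 35 − 35 = 0.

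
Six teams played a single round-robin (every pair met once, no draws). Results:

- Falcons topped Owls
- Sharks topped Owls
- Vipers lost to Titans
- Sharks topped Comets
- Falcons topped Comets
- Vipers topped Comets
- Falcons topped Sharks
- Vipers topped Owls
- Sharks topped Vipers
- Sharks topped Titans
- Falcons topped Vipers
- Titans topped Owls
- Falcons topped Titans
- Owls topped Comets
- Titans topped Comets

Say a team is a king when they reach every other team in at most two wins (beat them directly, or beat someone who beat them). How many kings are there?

Sharks cannot reach Falcons in two steps.
Vipers cannot reach Sharks, Falcons, Titans in two steps.
Comets cannot reach Sharks, Vipers, Falcons, Titans, Owls in two steps.
Falcons reaches everyone (king).
Titans cannot reach Sharks, Falcons in two steps.
Owls cannot reach Sharks, Vipers, Falcons, Titans in two steps.
Kings: Falcons — 1.

1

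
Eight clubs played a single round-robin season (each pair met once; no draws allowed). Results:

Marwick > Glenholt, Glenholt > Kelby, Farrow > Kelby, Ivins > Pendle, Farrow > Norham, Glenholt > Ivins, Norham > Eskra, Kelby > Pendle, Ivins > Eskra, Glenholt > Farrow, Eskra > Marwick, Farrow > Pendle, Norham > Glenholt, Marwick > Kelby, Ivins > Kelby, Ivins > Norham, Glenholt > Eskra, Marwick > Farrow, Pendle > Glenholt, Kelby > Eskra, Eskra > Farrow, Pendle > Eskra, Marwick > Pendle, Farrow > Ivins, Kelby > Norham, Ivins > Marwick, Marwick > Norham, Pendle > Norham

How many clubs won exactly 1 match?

0

Win totals: Marwick 5, Kelby 3, Norham 2, Ivins 5, Farrow 4, Pendle 3, Eskra 2, Glenholt 4.
No club has exactly 1 wins.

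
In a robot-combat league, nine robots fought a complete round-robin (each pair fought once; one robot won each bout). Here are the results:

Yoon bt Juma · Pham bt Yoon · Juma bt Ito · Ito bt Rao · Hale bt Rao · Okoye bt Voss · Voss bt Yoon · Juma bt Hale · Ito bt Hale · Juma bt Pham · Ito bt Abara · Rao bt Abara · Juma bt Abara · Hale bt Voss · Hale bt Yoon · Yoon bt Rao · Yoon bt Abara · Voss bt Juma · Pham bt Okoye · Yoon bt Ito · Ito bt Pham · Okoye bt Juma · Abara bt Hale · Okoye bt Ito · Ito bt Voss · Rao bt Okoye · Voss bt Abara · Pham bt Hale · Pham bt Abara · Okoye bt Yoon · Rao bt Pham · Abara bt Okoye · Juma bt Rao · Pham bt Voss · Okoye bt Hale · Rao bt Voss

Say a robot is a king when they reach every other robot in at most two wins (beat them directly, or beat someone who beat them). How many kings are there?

8

Pham reaches everyone (king).
Yoon reaches everyone (king).
Rao reaches everyone (king).
Juma reaches everyone (king).
Abara cannot reach Pham in two steps.
Hale reaches everyone (king).
Ito reaches everyone (king).
Okoye reaches everyone (king).
Voss reaches everyone (king).
Kings: Pham, Yoon, Rao, Juma, Hale, Ito, Okoye, Voss — 8.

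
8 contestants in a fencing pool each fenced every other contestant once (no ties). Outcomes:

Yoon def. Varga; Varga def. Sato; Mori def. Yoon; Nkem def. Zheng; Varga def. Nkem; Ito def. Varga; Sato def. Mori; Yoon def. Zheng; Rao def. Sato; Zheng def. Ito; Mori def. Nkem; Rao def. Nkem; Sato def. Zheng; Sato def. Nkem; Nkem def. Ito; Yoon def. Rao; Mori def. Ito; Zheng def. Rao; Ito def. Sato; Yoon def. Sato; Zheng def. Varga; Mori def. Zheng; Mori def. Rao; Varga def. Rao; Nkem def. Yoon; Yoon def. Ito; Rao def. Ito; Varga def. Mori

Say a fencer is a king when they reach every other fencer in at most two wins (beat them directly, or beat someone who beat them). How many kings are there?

5

Zheng cannot reach Yoon in two steps.
Varga reaches everyone (king).
Ito cannot reach Yoon in two steps.
Mori reaches everyone (king).
Nkem cannot reach Mori in two steps.
Sato reaches everyone (king).
Yoon reaches everyone (king).
Rao reaches everyone (king).
Kings: Varga, Mori, Sato, Yoon, Rao — 5.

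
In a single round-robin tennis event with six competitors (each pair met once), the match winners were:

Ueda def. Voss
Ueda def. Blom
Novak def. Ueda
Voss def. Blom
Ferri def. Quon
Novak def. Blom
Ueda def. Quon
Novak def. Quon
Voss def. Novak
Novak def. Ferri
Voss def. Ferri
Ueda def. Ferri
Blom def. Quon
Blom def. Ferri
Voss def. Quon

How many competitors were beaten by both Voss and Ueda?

Voss beat: Ferri, Novak, Blom, Quon.
Ueda beat: Ferri, Voss, Blom, Quon.
Both beat: Ferri, Blom, Quon — 3.

3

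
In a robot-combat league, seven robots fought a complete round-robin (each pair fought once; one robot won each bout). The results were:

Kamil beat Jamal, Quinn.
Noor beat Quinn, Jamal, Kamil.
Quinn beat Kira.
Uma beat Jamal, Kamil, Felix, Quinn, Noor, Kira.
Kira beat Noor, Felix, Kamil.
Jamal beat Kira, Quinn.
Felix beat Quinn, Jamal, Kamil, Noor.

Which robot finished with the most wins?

Uma

Win totals: Kira 3, Quinn 1, Felix 4, Uma 6, Noor 3, Jamal 2, Kamil 2.
Uma leads with 6 wins (next highest: 4).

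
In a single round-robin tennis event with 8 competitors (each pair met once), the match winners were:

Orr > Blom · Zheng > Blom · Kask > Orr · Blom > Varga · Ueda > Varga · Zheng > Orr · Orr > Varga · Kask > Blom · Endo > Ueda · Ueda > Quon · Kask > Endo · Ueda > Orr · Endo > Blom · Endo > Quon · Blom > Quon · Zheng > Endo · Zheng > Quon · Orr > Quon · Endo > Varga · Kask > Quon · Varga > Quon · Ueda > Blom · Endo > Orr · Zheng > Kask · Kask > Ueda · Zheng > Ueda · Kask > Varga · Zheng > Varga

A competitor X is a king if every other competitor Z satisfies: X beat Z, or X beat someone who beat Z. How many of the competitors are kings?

1

Orr cannot reach Ueda, Endo, Kask, Zheng in two steps.
Varga cannot reach Orr, Ueda, Blom, Endo, Kask, Zheng in two steps.
Ueda cannot reach Endo, Kask, Zheng in two steps.
Blom cannot reach Orr, Ueda, Endo, Kask, Zheng in two steps.
Endo cannot reach Kask, Zheng in two steps.
Kask cannot reach Zheng in two steps.
Zheng reaches everyone (king).
Quon cannot reach Orr, Varga, Ueda, Blom, Endo, Kask, Zheng in two steps.
Kings: Zheng — 1.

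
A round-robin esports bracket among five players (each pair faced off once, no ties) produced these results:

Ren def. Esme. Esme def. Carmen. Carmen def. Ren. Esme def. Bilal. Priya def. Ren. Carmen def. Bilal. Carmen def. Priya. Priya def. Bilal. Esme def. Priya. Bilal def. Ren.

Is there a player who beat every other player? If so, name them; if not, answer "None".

Highest win total is Esme with 3 (out of 4 possible).
Esme lost to Ren, so no player went undefeated.

None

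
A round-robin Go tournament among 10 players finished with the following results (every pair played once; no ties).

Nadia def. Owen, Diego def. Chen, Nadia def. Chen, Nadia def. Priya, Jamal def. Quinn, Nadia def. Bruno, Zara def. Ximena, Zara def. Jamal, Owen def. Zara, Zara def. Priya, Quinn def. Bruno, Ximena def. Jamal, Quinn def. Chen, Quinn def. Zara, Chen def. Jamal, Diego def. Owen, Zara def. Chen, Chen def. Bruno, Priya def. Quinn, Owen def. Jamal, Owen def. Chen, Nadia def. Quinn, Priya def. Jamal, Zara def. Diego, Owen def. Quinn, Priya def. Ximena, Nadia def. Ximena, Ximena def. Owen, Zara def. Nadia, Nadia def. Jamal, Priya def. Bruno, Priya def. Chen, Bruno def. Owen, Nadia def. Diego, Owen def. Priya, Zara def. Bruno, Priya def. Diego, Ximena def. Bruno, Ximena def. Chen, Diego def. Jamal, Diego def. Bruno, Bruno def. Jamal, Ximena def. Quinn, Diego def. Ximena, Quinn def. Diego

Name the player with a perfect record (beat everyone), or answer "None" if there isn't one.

None

Highest win total is Nadia with 8 (out of 9 possible).
Nadia lost to Zara, so no player went undefeated.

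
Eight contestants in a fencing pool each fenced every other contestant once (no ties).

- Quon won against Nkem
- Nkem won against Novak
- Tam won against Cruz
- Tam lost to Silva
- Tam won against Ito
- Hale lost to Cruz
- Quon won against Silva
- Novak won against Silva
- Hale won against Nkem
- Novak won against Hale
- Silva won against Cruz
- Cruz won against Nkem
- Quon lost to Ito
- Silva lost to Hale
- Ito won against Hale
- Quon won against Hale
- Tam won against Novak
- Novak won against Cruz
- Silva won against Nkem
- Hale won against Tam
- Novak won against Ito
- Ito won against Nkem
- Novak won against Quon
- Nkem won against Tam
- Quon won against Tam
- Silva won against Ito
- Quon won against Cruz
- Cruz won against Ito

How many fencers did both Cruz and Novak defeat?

Cruz beat: Ito, Hale, Nkem.
Novak beat: Ito, Hale, Silva, Quon, Cruz.
Both beat: Ito, Hale — 2.

2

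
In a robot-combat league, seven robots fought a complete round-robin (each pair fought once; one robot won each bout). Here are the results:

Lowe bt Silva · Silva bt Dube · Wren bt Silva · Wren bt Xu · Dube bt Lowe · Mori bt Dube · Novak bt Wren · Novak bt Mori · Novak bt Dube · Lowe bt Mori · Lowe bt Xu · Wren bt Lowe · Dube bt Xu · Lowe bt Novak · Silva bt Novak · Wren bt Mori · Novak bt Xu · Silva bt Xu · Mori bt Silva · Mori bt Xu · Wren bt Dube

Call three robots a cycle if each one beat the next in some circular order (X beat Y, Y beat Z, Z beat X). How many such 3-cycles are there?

Win totals: Dube 2, Xu 0, Wren 5, Silva 3, Novak 4, Mori 3, Lowe 4.
A robot with w wins dominates both others in C(w,2) triples; summing gives 1 + 0 + 10 + 3 + 6 + 3 + 6 = 29 transitive triples.
Total triples C(7,3) = 35, so cyclic triples = 35 − 29 = 6.

6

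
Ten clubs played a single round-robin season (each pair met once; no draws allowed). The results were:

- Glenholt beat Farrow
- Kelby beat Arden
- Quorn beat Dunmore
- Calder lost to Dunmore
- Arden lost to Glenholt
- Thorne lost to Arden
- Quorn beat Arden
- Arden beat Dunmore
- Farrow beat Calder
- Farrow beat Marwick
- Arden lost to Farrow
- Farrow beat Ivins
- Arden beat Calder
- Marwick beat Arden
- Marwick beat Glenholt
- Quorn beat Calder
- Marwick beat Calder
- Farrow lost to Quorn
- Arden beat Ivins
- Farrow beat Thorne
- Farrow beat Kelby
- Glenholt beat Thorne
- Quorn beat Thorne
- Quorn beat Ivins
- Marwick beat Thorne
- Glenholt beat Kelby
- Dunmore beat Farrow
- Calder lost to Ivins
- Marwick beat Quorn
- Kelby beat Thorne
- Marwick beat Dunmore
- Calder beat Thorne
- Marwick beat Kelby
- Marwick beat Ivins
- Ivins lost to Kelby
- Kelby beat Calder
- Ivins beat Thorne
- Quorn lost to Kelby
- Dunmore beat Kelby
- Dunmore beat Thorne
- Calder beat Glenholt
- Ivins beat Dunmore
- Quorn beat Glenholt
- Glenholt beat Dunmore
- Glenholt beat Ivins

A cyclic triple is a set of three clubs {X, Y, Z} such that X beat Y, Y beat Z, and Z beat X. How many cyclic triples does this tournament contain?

Win totals: Glenholt 6, Dunmore 4, Farrow 6, Calder 2, Quorn 7, Ivins 3, Thorne 0, Kelby 5, Marwick 8, Arden 4.
A club with w wins dominates both others in C(w,2) triples; summing gives 15 + 6 + 15 + 1 + 21 + 3 + 0 + 10 + 28 + 6 = 105 transitive triples.
Total triples C(10,3) = 120, so cyclic triples = 120 − 105 = 15.

15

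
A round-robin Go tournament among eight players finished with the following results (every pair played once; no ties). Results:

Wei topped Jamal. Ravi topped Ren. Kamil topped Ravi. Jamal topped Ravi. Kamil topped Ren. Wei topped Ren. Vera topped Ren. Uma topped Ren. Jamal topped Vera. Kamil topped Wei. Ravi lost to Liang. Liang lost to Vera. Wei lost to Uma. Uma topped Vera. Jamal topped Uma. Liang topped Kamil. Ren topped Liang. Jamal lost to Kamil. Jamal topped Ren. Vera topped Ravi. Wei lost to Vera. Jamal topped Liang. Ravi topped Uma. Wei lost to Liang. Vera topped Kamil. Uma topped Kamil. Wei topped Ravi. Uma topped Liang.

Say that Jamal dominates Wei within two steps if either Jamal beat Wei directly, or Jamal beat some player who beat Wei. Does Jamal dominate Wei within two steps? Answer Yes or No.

Yes

Jamal did not beat Wei directly.
Jamal beat Ren, Liang, Ravi, Uma, Vera. Of those, Liang beat Wei.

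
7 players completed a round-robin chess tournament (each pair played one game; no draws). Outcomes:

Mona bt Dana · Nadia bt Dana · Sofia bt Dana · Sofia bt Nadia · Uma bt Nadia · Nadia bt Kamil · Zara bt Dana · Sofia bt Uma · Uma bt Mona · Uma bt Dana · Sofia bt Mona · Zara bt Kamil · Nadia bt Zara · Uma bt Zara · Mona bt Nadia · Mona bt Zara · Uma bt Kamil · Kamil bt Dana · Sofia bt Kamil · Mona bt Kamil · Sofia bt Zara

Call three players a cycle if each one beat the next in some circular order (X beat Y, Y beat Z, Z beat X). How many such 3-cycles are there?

0

Win totals: Zara 2, Nadia 3, Dana 0, Mona 4, Kamil 1, Uma 5, Sofia 6.
A player with w wins dominates both others in C(w,2) triples; summing gives 1 + 3 + 0 + 6 + 0 + 10 + 15 = 35 transitive triples.
Total triples C(7,3) = 35, so cyclic triples = 35 − 35 = 0.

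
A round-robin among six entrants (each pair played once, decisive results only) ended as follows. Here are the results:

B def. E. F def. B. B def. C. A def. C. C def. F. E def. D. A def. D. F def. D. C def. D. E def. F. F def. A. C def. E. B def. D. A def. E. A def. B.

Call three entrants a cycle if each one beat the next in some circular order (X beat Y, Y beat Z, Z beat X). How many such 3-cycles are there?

4

Of the C(6,3) = 20 triples, the cyclic ones are: {A, C, F}; {A, E, F}; {B, C, F}; {B, E, F}.
That is 4.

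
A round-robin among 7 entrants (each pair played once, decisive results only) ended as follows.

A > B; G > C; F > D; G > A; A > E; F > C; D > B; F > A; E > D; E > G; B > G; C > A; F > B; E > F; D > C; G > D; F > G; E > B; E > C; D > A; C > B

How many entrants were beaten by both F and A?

1

F beat: A, B, C, D, G.
A beat: B, E.
Both beat: B — 1.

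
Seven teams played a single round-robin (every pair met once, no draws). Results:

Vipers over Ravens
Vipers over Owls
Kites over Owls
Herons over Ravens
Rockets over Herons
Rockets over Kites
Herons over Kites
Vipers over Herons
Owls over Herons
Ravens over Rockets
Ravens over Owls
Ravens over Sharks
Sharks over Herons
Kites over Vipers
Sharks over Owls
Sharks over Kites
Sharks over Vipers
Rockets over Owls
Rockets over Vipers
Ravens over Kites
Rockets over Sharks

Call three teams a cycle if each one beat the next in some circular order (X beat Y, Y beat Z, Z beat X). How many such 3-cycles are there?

8

Win totals: Rockets 5, Vipers 3, Kites 2, Owls 1, Ravens 4, Sharks 4, Herons 2.
A team with w wins dominates both others in C(w,2) triples; summing gives 10 + 3 + 1 + 0 + 6 + 6 + 1 = 27 transitive triples.
Total triples C(7,3) = 35, so cyclic triples = 35 − 27 = 8.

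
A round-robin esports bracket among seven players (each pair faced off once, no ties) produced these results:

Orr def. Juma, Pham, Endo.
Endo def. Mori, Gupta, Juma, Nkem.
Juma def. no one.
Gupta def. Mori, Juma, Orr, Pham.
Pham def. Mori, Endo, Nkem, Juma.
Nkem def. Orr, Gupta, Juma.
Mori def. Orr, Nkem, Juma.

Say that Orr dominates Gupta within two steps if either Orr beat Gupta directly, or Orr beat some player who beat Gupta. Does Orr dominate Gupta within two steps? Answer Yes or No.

Yes

Orr did not beat Gupta directly.
Orr beat Endo, Juma, Pham. Of those, Endo beat Gupta.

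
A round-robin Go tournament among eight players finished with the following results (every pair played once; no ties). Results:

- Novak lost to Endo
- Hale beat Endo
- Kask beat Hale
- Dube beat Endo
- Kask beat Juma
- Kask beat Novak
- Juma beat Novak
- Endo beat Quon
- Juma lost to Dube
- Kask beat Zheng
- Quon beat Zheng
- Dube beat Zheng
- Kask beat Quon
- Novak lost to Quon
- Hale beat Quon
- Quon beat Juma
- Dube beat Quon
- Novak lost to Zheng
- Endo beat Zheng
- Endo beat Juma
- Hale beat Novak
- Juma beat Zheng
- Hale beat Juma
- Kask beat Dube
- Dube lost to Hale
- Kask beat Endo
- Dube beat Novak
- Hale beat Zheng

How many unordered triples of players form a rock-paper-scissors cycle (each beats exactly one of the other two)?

Win totals: Juma 2, Endo 4, Zheng 1, Kask 7, Novak 0, Quon 3, Dube 5, Hale 6.
A player with w wins dominates both others in C(w,2) triples; summing gives 1 + 6 + 0 + 21 + 0 + 3 + 10 + 15 = 56 transitive triples.
Total triples C(8,3) = 56, so cyclic triples = 56 − 56 = 0.

0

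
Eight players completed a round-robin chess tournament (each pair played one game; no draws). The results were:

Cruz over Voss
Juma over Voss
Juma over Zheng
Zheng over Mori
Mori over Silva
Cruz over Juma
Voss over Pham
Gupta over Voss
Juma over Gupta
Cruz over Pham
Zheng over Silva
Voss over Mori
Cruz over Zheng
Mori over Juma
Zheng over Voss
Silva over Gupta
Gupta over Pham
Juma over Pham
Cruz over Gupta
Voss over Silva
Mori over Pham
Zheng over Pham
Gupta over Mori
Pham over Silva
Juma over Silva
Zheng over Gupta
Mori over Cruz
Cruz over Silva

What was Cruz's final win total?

Cruz's results: beat Voss, Silva, Gupta, Juma, Pham, Zheng; lost to Mori.
That is 6 wins.

6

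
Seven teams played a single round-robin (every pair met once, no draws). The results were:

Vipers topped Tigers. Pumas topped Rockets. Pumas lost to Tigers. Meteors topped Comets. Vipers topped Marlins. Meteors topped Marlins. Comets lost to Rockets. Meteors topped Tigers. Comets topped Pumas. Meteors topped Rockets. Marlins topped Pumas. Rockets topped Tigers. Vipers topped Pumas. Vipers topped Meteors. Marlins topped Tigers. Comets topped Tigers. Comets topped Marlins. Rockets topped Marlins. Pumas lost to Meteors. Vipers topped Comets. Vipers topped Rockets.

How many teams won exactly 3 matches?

2

Win totals: Marlins 2, Meteors 5, Pumas 1, Vipers 6, Rockets 3, Tigers 1, Comets 3.
Exactly 3: Rockets, Comets — 2 teams.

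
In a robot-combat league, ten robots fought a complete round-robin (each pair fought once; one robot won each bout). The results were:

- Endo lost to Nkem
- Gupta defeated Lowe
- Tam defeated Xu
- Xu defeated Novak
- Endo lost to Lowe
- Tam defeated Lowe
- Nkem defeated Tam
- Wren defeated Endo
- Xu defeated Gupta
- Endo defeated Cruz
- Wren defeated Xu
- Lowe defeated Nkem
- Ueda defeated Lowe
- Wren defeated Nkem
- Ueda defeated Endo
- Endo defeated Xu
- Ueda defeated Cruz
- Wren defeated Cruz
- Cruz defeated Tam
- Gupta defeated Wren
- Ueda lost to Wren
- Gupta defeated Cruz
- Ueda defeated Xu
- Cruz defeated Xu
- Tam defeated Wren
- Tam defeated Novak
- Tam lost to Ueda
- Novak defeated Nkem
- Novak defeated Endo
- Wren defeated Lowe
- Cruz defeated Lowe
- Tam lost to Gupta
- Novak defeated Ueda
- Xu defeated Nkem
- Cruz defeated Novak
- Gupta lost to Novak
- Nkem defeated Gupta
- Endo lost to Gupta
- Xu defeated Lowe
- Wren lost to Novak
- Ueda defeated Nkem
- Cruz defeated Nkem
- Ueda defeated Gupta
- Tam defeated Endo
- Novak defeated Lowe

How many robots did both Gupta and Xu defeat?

Gupta beat: Wren, Endo, Tam, Lowe, Cruz.
Xu beat: Gupta, Nkem, Lowe, Novak.
Both beat: Lowe — 1.

1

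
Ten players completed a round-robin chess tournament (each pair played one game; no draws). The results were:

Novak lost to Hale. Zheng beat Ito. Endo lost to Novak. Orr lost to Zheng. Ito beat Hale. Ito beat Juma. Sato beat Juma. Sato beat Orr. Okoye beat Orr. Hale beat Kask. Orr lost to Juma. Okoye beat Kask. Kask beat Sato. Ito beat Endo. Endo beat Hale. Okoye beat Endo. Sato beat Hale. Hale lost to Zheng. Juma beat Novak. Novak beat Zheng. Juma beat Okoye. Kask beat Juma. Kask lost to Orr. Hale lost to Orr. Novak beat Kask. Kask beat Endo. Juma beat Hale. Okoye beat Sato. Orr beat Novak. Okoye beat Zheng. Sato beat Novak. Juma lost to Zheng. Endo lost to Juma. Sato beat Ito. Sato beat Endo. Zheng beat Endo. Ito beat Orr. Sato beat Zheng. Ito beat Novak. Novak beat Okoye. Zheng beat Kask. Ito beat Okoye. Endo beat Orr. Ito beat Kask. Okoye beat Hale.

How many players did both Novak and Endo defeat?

0

Novak beat: Endo, Kask, Zheng, Okoye.
Endo beat: Hale, Orr.
No one was beaten by both.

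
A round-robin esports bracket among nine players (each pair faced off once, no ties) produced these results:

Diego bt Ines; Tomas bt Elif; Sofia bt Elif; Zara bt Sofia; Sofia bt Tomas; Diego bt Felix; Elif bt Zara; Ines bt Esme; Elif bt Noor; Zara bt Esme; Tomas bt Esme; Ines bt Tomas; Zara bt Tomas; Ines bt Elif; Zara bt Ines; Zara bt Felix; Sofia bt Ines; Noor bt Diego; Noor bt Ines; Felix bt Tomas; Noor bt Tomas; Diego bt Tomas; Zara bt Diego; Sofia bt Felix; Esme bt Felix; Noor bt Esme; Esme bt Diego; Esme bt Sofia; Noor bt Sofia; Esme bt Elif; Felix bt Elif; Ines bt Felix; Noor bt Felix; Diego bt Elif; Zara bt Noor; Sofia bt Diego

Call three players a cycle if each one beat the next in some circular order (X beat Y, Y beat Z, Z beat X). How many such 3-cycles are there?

17

Win totals: Tomas 2, Elif 2, Ines 4, Zara 7, Esme 4, Noor 6, Sofia 5, Felix 2, Diego 4.
A player with w wins dominates both others in C(w,2) triples; summing gives 1 + 1 + 6 + 21 + 6 + 15 + 10 + 1 + 6 = 67 transitive triples.
Total triples C(9,3) = 84, so cyclic triples = 84 − 67 = 17.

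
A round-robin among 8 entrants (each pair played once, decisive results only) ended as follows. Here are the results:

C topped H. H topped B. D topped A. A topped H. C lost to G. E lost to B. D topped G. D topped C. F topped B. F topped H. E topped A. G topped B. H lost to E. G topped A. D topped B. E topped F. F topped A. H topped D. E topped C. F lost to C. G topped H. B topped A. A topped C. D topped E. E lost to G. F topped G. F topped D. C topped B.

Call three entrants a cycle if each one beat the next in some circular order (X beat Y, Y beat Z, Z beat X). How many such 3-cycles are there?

Win totals: A 2, B 2, C 3, D 5, E 4, F 5, G 5, H 2.
An entrant with w wins dominates both others in C(w,2) triples; summing gives 1 + 1 + 3 + 10 + 6 + 10 + 10 + 1 = 42 transitive triples.
Total triples C(8,3) = 56, so cyclic triples = 56 − 42 = 14.

14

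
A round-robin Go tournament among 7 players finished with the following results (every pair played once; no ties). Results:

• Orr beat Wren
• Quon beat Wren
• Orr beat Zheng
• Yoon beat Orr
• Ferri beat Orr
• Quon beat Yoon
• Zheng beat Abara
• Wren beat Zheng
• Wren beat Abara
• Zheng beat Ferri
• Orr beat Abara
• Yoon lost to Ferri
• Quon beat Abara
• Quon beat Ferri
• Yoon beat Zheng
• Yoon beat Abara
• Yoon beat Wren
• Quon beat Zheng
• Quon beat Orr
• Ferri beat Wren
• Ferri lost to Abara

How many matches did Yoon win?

4

Yoon's results: beat Zheng, Wren, Abara, Orr; lost to Quon, Ferri.
That is 4 wins.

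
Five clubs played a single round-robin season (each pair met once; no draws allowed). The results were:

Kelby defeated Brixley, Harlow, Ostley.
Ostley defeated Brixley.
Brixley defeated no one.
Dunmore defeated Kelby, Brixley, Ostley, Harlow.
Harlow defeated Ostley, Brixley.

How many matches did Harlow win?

2

Harlow's results: beat Ostley, Brixley; lost to Kelby, Dunmore.
That is 2 wins.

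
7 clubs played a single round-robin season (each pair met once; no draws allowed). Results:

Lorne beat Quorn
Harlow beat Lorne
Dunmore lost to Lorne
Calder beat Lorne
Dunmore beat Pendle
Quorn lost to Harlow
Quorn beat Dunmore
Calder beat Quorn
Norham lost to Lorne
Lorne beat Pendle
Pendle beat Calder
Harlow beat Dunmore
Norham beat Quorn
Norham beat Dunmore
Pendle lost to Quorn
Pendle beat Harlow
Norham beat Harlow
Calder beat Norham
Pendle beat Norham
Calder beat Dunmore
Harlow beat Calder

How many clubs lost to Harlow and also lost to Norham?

Harlow beat: Dunmore, Calder, Lorne, Quorn.
Norham beat: Dunmore, Harlow, Quorn.
Both beat: Dunmore, Quorn — 2.

2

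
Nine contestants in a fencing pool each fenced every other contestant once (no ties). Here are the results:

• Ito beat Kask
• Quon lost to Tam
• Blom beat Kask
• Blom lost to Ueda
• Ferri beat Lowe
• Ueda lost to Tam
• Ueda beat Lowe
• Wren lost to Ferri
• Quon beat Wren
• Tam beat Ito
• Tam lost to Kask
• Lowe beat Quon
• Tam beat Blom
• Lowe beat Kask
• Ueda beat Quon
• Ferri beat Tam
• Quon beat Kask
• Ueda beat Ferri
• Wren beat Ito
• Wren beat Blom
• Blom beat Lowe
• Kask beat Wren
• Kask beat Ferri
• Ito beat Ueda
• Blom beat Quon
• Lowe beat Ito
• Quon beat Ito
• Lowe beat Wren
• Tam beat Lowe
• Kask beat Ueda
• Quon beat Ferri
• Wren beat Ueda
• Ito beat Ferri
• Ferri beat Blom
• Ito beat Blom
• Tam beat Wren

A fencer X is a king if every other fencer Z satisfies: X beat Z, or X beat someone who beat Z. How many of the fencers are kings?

8

Ferri reaches everyone (king).
Quon reaches everyone (king).
Tam reaches everyone (king).
Blom reaches everyone (king).
Kask reaches everyone (king).
Wren cannot reach Tam in two steps.
Lowe reaches everyone (king).
Ueda reaches everyone (king).
Ito reaches everyone (king).
Kings: Ferri, Quon, Tam, Blom, Kask, Lowe, Ueda, Ito — 8.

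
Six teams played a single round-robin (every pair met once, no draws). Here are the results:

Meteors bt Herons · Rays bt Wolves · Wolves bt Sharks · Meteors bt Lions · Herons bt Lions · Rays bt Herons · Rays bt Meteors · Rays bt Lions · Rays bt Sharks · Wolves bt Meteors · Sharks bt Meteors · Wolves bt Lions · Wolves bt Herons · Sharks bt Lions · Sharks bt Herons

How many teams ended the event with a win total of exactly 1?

Win totals: Rays 5, Lions 0, Meteors 2, Wolves 4, Sharks 3, Herons 1.
Exactly 1: Herons — 1 team.

1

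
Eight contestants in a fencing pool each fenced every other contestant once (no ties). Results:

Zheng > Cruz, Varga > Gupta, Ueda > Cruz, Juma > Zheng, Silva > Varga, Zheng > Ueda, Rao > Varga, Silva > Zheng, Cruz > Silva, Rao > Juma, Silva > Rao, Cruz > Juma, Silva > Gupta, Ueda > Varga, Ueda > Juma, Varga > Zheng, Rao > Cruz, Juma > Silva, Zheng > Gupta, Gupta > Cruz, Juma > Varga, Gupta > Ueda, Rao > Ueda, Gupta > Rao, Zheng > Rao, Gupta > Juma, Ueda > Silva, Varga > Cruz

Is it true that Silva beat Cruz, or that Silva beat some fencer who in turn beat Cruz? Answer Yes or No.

Silva did not beat Cruz directly.
Silva beat Rao, Zheng, Varga, Gupta. Of those, Rao beat Cruz.

Yes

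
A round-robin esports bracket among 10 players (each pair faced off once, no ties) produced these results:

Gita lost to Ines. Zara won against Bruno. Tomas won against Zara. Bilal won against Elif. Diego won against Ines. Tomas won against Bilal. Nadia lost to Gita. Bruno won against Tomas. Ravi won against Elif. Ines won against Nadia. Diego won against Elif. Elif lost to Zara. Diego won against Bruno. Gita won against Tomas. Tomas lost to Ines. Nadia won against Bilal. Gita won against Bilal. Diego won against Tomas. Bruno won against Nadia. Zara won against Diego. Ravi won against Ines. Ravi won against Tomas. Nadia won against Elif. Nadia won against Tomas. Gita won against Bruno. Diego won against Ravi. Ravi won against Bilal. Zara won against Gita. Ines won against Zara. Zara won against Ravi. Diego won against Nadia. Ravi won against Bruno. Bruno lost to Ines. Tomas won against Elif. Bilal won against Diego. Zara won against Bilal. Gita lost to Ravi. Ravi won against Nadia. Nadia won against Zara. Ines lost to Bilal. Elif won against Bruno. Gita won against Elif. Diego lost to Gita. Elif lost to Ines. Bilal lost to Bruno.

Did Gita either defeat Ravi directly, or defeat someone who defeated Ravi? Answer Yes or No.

Gita did not beat Ravi directly.
Gita beat Bilal, Elif, Nadia, Diego, Tomas, Bruno. Of those, Diego beat Ravi.

Yes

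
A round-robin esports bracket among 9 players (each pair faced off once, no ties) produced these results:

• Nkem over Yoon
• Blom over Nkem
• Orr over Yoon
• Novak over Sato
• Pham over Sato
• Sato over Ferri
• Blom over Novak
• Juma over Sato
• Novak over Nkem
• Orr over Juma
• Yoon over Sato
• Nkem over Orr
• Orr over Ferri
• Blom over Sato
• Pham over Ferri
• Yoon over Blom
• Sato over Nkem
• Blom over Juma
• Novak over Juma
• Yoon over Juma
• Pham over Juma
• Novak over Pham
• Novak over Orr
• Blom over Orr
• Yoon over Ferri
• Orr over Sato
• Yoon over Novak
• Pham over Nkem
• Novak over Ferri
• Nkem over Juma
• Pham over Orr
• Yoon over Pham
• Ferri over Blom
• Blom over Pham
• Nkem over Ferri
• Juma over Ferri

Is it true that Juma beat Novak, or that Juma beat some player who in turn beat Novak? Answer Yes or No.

Juma did not beat Novak directly.
Juma beat Ferri, Sato, but each of them lost to Novak. No two-step path.

No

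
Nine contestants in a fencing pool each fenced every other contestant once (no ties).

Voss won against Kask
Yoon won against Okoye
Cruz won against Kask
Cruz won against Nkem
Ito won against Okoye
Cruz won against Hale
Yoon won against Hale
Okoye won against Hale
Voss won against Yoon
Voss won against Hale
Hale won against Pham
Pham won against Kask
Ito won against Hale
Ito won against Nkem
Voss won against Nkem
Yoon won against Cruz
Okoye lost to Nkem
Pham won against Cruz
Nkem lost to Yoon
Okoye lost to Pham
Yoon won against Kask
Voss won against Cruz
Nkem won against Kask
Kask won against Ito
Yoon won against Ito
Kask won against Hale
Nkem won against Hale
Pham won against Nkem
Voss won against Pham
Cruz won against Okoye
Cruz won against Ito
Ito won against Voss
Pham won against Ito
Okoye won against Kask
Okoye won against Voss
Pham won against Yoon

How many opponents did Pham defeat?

6

Pham's results: beat Yoon, Nkem, Cruz, Ito, Okoye, Kask; lost to Hale, Voss.
That is 6 wins.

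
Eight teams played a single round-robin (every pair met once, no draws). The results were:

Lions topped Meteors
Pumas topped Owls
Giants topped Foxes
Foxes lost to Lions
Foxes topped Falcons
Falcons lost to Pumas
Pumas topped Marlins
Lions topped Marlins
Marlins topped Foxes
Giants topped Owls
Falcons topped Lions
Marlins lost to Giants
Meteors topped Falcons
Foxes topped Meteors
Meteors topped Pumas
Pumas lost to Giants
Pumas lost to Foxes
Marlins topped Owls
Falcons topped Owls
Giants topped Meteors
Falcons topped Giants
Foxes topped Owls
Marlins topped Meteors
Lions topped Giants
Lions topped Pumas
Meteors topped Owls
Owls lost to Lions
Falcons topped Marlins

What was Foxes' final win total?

Foxes' results: beat Owls, Falcons, Meteors, Pumas; lost to Lions, Giants, Marlins.
That is 4 wins.

4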